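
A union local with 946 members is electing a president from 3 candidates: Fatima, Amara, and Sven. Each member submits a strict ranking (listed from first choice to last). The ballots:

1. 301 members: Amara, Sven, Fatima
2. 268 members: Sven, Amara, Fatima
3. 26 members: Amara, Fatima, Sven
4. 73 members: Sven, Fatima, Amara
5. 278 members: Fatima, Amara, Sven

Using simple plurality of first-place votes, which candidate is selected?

Sven

First-place votes: Fatima 278, Amara 327, Sven 341.
Sven has the most first-place votes.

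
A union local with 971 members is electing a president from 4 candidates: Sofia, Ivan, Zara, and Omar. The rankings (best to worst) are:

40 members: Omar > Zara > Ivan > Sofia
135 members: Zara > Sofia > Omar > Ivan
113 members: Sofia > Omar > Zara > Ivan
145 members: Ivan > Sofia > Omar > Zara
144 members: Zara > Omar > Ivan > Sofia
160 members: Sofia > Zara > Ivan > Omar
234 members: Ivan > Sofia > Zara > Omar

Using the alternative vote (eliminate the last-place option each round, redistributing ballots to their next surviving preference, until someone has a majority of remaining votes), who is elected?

Zara

Round 1: Sofia 273, Ivan 379, Zara 279, Omar 40. Eliminate Omar.
Round 2: Sofia 273, Ivan 379, Zara 319. Eliminate Sofia.
Round 3: Ivan 379, Zara 592. Zara has a majority.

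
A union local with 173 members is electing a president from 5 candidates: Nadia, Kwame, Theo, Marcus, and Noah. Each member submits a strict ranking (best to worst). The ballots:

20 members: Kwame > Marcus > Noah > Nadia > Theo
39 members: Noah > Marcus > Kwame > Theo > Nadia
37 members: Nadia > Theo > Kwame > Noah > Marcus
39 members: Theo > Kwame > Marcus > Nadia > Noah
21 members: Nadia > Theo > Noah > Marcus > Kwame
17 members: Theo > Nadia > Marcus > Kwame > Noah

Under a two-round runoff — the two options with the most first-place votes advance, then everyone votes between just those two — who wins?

Round 1 first-place votes: Nadia 58, Kwame 20, Theo 56, Marcus 0, Noah 39.
Nadia and Theo advance.
Runoff: Nadia is preferred to Theo by 78 voters; Theo by 95.
Theo wins the runoff.

Theo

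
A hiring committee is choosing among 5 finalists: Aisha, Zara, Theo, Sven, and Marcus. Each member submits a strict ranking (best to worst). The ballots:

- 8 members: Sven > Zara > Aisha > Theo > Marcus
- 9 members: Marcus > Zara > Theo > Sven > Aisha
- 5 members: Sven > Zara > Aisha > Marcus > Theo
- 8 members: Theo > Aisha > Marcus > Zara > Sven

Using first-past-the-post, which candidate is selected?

Sven

First-place votes: Aisha 0, Zara 0, Theo 8, Sven 13, Marcus 9.
Sven has the most first-place votes.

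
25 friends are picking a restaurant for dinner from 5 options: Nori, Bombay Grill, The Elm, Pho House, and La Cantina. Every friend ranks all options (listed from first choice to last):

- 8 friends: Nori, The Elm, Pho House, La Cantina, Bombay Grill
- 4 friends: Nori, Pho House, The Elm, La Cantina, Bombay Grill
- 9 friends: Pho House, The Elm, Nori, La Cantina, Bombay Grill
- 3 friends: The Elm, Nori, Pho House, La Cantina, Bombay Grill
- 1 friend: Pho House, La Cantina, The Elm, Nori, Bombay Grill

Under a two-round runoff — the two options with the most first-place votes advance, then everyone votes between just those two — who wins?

Round 1 first-place votes: Nori 12, Bombay Grill 0, The Elm 3, Pho House 10, La Cantina 0.
Nori and Pho House advance.
Runoff: Nori is preferred to Pho House by 15 voters; Pho House by 10.
Nori wins the runoff.

Nori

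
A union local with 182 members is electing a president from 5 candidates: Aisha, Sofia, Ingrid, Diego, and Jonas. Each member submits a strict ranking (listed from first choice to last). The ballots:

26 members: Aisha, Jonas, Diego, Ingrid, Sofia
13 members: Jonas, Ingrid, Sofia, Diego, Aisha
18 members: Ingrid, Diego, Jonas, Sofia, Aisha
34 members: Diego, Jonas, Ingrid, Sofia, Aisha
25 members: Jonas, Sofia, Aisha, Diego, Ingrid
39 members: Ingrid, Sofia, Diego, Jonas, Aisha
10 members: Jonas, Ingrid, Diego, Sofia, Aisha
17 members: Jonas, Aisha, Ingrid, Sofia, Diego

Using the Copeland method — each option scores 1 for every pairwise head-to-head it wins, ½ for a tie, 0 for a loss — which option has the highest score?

Aisha: loses to Sofia, Ingrid, Diego, and Jonas → score 0.
Sofia: beats Aisha and Diego; loses to Ingrid and Jonas → score 2.
Ingrid: beats Aisha, Sofia, and Diego; loses to Jonas → score 3.
Diego: beats Aisha; ties Jonas; loses to Sofia and Ingrid → score 1.5.
Jonas: beats Aisha, Sofia, and Ingrid; ties Diego → score 3.5.
Jonas has the best pairwise record.

Jonas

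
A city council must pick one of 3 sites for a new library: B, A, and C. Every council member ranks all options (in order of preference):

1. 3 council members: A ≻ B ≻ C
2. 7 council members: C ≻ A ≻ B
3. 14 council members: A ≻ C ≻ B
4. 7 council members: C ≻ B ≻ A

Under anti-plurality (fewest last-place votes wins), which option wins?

C

Last-place votes: B 21, A 7, C 3.
C is ranked last by the fewest voters, so C wins.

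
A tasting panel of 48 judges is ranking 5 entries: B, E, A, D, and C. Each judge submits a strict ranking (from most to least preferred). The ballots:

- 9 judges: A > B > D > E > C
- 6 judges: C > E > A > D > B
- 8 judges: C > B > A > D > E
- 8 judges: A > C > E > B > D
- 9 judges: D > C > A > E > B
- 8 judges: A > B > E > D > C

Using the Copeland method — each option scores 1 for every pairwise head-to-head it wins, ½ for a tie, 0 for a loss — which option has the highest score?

B: beats E and D; loses to A and C → score 2.
E: loses to B, A, D, and C → score 0.
A: beats B, E, D, and C → score 4.
D: beats E and C; loses to B and A → score 2.
C: beats B and E; loses to A and D → score 2.
A has the best pairwise record.

A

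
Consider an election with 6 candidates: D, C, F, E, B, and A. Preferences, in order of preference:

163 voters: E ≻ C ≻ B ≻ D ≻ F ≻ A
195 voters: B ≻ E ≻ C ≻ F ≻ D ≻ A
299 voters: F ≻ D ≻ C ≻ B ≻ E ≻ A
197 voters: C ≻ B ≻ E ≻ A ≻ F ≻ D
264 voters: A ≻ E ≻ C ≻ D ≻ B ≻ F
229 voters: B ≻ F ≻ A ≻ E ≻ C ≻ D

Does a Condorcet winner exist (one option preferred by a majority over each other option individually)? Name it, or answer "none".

Checking pairwise contests:
C beats D 1048–299.
E beats C 851–496.
C beats F 819–528.
B beats E 920–427.
C beats B 923–424.
C beats A 854–493.
Every option loses at least one head-to-head, so there is no Condorcet winner.

none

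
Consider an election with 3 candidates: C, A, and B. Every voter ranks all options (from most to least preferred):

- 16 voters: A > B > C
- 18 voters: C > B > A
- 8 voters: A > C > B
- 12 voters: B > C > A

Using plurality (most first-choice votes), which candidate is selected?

First-place votes: C 18, A 24, B 12.
A has the most first-place votes.

A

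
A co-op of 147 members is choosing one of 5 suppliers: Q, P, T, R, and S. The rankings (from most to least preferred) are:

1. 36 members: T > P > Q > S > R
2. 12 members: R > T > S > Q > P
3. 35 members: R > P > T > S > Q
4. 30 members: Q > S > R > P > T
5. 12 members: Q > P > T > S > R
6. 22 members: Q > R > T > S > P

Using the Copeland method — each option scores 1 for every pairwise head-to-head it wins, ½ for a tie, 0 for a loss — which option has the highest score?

Q: beats P, R, and S; loses to T → score 3.
P: beats T and S; loses to Q and R → score 2.
T: beats Q and S; loses to P and R → score 2.
R: beats P and T; loses to Q and S → score 2.
S: beats R; loses to Q, P, and T → score 1.
Q has the best pairwise record.

Q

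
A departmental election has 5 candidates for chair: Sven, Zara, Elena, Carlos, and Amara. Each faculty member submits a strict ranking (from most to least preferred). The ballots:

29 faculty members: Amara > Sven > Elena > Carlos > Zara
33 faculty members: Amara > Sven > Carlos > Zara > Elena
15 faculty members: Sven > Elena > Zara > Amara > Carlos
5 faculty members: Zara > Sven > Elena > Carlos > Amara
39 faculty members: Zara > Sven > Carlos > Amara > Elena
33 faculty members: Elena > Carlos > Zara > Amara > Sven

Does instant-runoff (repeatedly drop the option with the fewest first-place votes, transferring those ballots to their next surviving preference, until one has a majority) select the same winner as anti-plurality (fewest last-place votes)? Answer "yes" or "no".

yes

Instant-runoff — R1 Sven 15, Zara 44, Elena 33, Carlos 0, Amara 62 (Carlos out); R2 Sven 15, Zara 44, Elena 33, Amara 62 (Sven out); R3 Zara 44, Elena 48, Amara 62 (Zara out); R4 Elena 53, Amara 101 (Amara winner). Winner: Amara.
Anti-plurality — last-place votes: Sven 33, Zara 29, Elena 72, Carlos 15, Amara 5. Winner: Amara.
The two methods agree.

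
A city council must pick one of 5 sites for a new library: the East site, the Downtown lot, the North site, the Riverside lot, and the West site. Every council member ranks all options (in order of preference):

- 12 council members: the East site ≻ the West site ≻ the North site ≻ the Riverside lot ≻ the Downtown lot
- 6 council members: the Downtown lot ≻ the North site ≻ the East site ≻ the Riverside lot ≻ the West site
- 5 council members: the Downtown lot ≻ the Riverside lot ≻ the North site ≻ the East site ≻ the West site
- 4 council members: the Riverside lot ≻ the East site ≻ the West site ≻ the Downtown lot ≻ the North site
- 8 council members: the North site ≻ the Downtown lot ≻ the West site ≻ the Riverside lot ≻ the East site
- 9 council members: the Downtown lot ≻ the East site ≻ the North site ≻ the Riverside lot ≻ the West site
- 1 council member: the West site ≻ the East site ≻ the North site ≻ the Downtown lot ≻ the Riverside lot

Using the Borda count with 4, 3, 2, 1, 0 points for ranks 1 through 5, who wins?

the East site: 12·4 + 6·2 + 5·1 + 4·3 + 8·0 + 9·3 + 1·3 = 107
the Downtown lot: 12·0 + 6·4 + 5·4 + 4·1 + 8·3 + 9·4 + 1·1 = 109
the North site: 12·2 + 6·3 + 5·2 + 4·0 + 8·4 + 9·2 + 1·2 = 104
the Riverside lot: 12·1 + 6·1 + 5·3 + 4·4 + 8·1 + 9·1 + 1·0 = 66
the West site: 12·3 + 6·0 + 5·0 + 4·2 + 8·2 + 9·0 + 1·4 = 64
the Downtown lot has the highest Borda score (109).

the Downtown lot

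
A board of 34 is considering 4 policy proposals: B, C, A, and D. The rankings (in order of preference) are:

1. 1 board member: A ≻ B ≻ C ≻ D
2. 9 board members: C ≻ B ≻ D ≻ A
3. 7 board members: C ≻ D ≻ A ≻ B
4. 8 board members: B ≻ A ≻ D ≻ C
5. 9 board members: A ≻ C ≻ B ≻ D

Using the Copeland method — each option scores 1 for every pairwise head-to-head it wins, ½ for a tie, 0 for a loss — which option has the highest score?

A

B: beats D; ties A; loses to C → score 1.5.
C: beats B and D; loses to A → score 2.
A: beats C and D; ties B → score 2.5.
D: loses to B, C, and A → score 0.
A has the best pairwise record.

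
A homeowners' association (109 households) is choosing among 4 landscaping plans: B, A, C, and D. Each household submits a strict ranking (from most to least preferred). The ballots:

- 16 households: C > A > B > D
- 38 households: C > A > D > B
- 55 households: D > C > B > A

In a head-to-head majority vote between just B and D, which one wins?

Voters preferring B to D: 16; preferring D to B: 93.
D wins the head-to-head.

D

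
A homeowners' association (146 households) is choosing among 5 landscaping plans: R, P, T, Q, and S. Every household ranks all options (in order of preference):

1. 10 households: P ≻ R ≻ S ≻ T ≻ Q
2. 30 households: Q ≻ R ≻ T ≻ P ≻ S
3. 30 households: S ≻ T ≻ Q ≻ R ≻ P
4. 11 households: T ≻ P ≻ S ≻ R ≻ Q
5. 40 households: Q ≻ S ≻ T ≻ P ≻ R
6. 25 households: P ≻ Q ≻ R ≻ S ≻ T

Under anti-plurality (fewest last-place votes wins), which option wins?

Q

Last-place votes: R 40, P 30, T 25, Q 21, S 30.
Q is ranked last by the fewest voters, so Q wins.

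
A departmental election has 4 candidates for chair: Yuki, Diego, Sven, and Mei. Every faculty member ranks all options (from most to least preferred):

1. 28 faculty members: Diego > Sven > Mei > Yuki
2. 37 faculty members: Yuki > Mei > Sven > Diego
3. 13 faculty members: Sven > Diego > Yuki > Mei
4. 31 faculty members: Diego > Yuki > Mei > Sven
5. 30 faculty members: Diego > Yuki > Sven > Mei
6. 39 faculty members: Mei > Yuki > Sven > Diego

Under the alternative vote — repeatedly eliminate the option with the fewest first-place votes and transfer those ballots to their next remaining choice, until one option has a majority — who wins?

Round 1: Yuki 37, Diego 89, Sven 13, Mei 39. Eliminate Sven.
Round 2: Yuki 37, Diego 102, Mei 39. Diego has a majority.

Diego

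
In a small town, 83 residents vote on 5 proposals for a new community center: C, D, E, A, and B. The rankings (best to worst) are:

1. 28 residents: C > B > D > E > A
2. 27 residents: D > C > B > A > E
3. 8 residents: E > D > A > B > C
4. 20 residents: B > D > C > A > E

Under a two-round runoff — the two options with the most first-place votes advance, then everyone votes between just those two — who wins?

Round 1 first-place votes: C 28, D 27, E 8, A 0, B 20.
C and D advance.
Runoff: C is preferred to D by 28 voters; D by 55.
D wins the runoff.

D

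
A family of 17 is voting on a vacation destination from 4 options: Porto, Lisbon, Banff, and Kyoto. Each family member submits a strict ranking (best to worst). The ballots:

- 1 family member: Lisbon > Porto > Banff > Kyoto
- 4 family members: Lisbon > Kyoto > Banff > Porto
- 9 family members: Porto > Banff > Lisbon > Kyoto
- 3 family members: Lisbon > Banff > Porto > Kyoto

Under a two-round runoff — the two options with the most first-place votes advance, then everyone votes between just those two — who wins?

Porto

Round 1 first-place votes: Porto 9, Lisbon 8, Banff 0, Kyoto 0.
Porto and Lisbon advance.
Runoff: Porto is preferred to Lisbon by 9 voters; Lisbon by 8.
Porto wins the runoff.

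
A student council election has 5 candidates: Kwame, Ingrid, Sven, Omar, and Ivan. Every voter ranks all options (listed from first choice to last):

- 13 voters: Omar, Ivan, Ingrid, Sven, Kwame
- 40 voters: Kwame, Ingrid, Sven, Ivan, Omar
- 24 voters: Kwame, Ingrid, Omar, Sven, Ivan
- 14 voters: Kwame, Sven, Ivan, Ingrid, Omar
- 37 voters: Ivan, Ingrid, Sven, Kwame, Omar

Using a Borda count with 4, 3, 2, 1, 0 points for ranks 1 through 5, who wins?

Kwame: 13·0 + 40·4 + 24·4 + 14·4 + 37·1 = 349
Ingrid: 13·2 + 40·3 + 24·3 + 14·1 + 37·3 = 343
Sven: 13·1 + 40·2 + 24·1 + 14·3 + 37·2 = 233
Omar: 13·4 + 40·0 + 24·2 + 14·0 + 37·0 = 100
Ivan: 13·3 + 40·1 + 24·0 + 14·2 + 37·4 = 255
Kwame has the highest Borda score (349).

Kwame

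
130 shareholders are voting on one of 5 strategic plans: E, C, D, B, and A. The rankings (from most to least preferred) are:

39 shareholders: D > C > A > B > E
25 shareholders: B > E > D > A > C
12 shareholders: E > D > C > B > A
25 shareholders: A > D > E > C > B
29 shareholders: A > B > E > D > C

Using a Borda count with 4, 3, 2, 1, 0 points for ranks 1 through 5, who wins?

D

E: 39·0 + 25·3 + 12·4 + 25·2 + 29·2 = 231
C: 39·3 + 25·0 + 12·2 + 25·1 + 29·0 = 166
D: 39·4 + 25·2 + 12·3 + 25·3 + 29·1 = 346
B: 39·1 + 25·4 + 12·1 + 25·0 + 29·3 = 238
A: 39·2 + 25·1 + 12·0 + 25·4 + 29·4 = 319
D has the highest Borda score (346).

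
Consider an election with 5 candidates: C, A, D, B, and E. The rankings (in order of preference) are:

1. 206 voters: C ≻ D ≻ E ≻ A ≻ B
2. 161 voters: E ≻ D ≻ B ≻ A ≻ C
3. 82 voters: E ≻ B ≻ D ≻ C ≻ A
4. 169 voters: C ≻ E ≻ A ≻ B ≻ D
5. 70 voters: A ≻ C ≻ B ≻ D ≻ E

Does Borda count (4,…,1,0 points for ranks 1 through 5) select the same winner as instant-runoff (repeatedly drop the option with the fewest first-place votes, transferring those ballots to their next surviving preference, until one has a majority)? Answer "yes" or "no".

no

Borda — scores: C 1792, A 985, D 1335, B 877, E 1891. Winner: E.
Instant-runoff — R1 C 375, A 70, D 0, B 0, E 243 (C winner). Winner: C.
The two methods disagree.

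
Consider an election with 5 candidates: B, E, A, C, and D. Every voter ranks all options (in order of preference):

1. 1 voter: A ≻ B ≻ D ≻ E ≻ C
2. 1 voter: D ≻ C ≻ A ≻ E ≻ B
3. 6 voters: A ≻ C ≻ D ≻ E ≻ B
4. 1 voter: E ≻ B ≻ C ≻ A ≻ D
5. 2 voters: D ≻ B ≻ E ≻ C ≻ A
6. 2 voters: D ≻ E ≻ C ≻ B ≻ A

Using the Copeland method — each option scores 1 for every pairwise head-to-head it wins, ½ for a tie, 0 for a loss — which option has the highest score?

B: loses to E, A, C, and D → score 0.
E: beats B; loses to A, C, and D → score 1.
A: beats B, E, C, and D → score 4.
C: beats B, E, and D; loses to A → score 3.
D: beats B and E; loses to A and C → score 2.
A has the best pairwise record.

A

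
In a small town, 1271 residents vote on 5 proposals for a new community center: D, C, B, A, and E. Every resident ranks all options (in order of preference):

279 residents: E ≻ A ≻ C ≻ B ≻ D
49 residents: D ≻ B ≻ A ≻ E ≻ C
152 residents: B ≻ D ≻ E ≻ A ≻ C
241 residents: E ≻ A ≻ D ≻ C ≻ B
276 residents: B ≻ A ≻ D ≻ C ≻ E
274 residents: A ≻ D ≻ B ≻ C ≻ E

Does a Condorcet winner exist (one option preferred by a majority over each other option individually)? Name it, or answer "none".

Checking pairwise contests:
B beats D 707–564.
D beats C 992–279.
A beats B 794–477.
E beats A 672–599.
D beats E 751–520.
Every option loses at least one head-to-head, so there is no Condorcet winner.

none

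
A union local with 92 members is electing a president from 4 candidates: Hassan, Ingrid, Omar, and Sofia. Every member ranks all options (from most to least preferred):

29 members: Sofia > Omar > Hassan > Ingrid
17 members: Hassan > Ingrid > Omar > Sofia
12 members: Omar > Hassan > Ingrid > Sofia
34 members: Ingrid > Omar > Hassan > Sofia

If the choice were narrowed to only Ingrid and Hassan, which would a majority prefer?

Voters preferring Ingrid to Hassan: 34; preferring Hassan to Ingrid: 58.
Hassan wins the head-to-head.

Hassan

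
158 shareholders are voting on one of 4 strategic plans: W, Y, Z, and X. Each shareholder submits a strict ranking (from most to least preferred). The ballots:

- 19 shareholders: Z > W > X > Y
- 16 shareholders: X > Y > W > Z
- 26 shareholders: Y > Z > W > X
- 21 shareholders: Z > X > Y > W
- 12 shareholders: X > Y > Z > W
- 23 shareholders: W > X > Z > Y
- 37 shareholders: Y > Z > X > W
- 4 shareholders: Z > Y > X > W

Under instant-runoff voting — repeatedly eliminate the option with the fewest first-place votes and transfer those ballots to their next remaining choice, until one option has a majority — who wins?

X

Round 1: W 23, Y 63, Z 44, X 28. Eliminate W.
Round 2: Y 63, Z 44, X 51. Eliminate Z.
Round 3: Y 67, X 91. X has a majority.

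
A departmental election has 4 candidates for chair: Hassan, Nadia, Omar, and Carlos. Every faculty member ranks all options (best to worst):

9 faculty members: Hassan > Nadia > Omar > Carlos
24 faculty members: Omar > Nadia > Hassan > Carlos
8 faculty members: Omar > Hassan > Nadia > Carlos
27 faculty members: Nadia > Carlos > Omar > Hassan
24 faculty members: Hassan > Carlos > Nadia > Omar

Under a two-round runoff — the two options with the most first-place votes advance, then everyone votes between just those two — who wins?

Omar

Round 1 first-place votes: Hassan 33, Nadia 27, Omar 32, Carlos 0.
Hassan and Omar advance.
Runoff: Hassan is preferred to Omar by 33 voters; Omar by 59.
Omar wins the runoff.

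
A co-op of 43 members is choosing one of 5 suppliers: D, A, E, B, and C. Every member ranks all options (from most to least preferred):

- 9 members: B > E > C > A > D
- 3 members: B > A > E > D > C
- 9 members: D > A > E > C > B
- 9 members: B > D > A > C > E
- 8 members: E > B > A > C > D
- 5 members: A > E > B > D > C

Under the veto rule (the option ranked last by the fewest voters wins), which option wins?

Last-place votes: D 17, A 0, E 9, B 9, C 8.
A is ranked last by the fewest voters, so A wins.

A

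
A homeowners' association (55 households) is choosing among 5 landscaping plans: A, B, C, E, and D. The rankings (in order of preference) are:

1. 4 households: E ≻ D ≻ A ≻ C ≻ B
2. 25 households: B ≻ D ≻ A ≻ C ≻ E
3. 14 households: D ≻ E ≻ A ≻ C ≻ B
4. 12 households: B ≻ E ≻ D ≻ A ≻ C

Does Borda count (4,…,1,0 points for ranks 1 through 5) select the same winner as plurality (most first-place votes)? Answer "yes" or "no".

Borda — scores: A 98, B 148, C 43, E 94, D 167. Winner: D.
Plurality — first-place votes: A 0, B 37, C 0, E 4, D 14. Winner: B.
The two methods disagree.

no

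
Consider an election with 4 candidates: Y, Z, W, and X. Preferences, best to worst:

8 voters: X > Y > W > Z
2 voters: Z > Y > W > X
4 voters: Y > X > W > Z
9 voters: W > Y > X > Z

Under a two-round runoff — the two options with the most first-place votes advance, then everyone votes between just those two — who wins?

X

Round 1 first-place votes: Y 4, Z 2, W 9, X 8.
W and X advance.
Runoff: W is preferred to X by 11 voters; X by 12.
X wins the runoff.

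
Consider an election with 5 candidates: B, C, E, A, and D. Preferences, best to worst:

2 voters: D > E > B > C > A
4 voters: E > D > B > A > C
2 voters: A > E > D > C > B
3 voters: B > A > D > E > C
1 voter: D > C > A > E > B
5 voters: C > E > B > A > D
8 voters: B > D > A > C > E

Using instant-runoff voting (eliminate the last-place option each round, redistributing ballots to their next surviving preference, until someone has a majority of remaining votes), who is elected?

Round 1: B 11, C 5, E 4, A 2, D 3. Eliminate A.
Round 2: B 11, C 5, E 6, D 3. Eliminate D.
Round 3: B 11, C 6, E 8. Eliminate C.
Round 4: B 11, E 14. E has a majority.

E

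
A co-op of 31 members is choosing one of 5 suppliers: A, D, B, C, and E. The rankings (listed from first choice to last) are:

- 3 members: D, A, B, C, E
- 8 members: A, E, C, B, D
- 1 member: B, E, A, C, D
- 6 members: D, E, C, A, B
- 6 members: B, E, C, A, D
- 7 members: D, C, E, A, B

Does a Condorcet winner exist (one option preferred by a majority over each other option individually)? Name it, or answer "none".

D vs A: 16–15 for D.
D vs B: 16–15 for D.
D vs C: 16–15 for D.
D vs E: 16–15 for D.
D beats every other option head-to-head.

D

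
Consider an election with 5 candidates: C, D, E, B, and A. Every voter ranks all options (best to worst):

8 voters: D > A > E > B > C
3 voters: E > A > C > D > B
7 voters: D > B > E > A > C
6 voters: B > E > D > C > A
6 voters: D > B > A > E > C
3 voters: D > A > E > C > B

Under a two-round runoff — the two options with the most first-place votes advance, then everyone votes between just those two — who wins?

D

Round 1 first-place votes: C 0, D 24, E 3, B 6, A 0.
D and B advance.
Runoff: D is preferred to B by 27 voters; B by 6.
D wins the runoff.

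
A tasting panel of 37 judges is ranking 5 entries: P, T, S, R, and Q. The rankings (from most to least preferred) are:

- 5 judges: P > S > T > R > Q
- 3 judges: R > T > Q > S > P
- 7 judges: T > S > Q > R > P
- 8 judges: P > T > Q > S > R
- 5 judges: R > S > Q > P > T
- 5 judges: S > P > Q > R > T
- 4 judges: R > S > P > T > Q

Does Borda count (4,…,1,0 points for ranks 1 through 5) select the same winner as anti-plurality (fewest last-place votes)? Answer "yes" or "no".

yes

Borda — scores: P 80, T 75, S 94, R 65, Q 56. Winner: S.
Anti-plurality — last-place votes: P 10, T 10, S 0, R 8, Q 9. Winner: S.
The two methods agree.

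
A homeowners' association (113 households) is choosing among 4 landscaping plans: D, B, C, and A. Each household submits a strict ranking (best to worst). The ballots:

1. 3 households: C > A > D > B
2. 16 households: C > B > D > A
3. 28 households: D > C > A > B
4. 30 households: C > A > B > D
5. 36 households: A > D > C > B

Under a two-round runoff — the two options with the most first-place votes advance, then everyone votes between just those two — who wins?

C

Round 1 first-place votes: D 28, B 0, C 49, A 36.
C and A advance.
Runoff: C is preferred to A by 77 voters; A by 36.
C wins the runoff.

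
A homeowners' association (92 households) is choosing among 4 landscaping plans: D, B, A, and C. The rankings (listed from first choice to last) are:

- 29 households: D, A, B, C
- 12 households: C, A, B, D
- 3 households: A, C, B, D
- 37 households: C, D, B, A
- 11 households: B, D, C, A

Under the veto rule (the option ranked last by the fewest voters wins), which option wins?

Last-place votes: D 15, B 0, A 48, C 29.
B is ranked last by the fewest voters, so B wins.

B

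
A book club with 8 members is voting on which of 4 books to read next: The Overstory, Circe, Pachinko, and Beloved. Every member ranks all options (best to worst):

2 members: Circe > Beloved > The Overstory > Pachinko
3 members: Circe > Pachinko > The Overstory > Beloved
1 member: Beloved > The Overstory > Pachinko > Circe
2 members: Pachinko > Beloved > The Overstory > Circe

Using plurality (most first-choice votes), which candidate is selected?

First-place votes: The Overstory 0, Circe 5, Pachinko 2, Beloved 1.
Circe has the most first-place votes.

Circe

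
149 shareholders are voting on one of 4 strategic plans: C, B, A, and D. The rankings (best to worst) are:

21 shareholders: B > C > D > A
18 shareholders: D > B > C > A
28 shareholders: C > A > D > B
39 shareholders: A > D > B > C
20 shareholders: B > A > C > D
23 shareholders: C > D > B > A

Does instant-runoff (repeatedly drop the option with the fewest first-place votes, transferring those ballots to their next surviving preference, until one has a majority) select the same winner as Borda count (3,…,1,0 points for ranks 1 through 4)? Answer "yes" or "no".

no

Instant-runoff — R1 C 51, B 41, A 39, D 18 (D out); R2 C 51, B 59, A 39 (A out); R3 C 51, B 98 (B winner). Winner: B.
Borda — scores: C 233, B 221, A 213, D 227. Winner: C.
The two methods disagree.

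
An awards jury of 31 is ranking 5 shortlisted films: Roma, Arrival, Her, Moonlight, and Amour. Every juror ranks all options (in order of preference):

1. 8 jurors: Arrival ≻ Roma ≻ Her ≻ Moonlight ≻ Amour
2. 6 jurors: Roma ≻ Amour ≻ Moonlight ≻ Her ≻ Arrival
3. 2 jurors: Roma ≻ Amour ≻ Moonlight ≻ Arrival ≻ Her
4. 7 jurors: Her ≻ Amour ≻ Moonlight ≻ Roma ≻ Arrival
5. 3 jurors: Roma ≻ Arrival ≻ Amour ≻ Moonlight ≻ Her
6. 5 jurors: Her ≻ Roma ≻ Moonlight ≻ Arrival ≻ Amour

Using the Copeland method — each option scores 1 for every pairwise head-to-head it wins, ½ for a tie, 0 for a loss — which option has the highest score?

Roma: beats Arrival, Her, Moonlight, and Amour → score 4.
Arrival: beats Amour; loses to Roma, Her, and Moonlight → score 1.
Her: beats Arrival, Moonlight, and Amour; loses to Roma → score 3.
Moonlight: beats Arrival; loses to Roma, Her, and Amour → score 1.
Amour: beats Moonlight; loses to Roma, Arrival, and Her → score 1.
Roma has the best pairwise record.

Roma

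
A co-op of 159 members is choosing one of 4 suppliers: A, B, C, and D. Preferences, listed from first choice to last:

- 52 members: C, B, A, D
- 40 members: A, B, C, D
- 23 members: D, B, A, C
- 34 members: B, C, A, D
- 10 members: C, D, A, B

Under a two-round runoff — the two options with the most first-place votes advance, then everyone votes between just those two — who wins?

Round 1 first-place votes: A 40, B 34, C 62, D 23.
C and A advance.
Runoff: C is preferred to A by 96 voters; A by 63.
C wins the runoff.

C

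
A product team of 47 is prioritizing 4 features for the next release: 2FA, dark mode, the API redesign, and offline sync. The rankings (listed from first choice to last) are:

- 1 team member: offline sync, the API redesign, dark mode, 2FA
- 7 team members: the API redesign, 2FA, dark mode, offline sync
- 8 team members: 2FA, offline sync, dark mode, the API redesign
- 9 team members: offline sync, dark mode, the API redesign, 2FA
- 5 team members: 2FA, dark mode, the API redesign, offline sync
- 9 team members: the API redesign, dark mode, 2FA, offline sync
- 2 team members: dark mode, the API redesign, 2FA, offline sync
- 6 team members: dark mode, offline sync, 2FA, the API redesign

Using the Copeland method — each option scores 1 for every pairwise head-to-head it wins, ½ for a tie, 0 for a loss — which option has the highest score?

2FA: beats offline sync; loses to dark mode and the API redesign → score 1.
dark mode: beats 2FA, the API redesign, and offline sync → score 3.
the API redesign: beats 2FA; loses to dark mode and offline sync → score 1.
offline sync: beats the API redesign; loses to 2FA and dark mode → score 1.
dark mode has the best pairwise record.

dark mode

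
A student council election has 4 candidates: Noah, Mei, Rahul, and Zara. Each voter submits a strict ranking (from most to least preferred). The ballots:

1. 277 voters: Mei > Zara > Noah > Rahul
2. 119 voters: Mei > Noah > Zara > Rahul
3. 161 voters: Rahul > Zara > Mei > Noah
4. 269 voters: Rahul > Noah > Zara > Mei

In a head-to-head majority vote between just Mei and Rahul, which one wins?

Rahul

Voters preferring Mei to Rahul: 396; preferring Rahul to Mei: 430.
Rahul wins the head-to-head.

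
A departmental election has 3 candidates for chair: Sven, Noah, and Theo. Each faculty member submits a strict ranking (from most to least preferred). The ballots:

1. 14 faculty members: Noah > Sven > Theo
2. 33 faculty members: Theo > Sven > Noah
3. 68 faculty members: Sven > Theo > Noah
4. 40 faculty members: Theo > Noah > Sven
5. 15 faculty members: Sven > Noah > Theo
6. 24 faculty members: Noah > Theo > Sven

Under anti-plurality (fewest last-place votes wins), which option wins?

Last-place votes: Sven 64, Noah 101, Theo 29.
Theo is ranked last by the fewest voters, so Theo wins.

Theo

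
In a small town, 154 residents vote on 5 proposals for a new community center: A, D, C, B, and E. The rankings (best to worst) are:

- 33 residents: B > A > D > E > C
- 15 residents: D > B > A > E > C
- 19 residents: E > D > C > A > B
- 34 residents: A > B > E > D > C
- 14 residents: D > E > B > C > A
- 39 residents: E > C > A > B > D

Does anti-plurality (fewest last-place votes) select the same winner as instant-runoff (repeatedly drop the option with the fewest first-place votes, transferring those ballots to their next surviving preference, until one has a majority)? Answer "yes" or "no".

Anti-plurality — last-place votes: A 14, D 39, C 82, B 19, E 0. Winner: E.
Instant-runoff — R1 A 34, D 29, C 0, B 33, E 58 (C out); R2 A 34, D 29, B 33, E 58 (D out); R3 A 34, B 48, E 72 (A out); R4 B 82, E 72 (B winner). Winner: B.
The two methods disagree.

no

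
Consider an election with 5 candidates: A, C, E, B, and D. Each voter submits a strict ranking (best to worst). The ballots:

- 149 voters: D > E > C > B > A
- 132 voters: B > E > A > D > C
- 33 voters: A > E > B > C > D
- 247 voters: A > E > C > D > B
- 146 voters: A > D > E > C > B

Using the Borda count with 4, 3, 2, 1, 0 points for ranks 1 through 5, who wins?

E

A: 149·0 + 132·2 + 33·4 + 247·4 + 146·4 = 1968
C: 149·2 + 132·0 + 33·1 + 247·2 + 146·1 = 971
E: 149·3 + 132·3 + 33·3 + 247·3 + 146·2 = 1975
B: 149·1 + 132·4 + 33·2 + 247·0 + 146·0 = 743
D: 149·4 + 132·1 + 33·0 + 247·1 + 146·3 = 1413
E has the highest Borda score (1975).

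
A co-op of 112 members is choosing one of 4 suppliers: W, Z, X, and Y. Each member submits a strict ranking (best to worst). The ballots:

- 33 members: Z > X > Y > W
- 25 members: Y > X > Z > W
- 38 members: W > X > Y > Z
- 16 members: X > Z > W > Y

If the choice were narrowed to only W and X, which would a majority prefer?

Voters preferring W to X: 38; preferring X to W: 74.
X wins the head-to-head.

X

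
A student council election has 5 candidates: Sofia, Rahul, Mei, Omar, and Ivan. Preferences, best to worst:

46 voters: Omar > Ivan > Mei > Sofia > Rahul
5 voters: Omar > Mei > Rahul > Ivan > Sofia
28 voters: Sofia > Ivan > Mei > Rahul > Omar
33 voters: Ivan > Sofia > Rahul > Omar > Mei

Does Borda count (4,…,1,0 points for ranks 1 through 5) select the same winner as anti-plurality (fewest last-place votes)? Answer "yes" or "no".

Borda — scores: Sofia 257, Rahul 104, Mei 163, Omar 237, Ivan 359. Winner: Ivan.
Anti-plurality — last-place votes: Sofia 5, Rahul 46, Mei 33, Omar 28, Ivan 0. Winner: Ivan.
The two methods agree.

yes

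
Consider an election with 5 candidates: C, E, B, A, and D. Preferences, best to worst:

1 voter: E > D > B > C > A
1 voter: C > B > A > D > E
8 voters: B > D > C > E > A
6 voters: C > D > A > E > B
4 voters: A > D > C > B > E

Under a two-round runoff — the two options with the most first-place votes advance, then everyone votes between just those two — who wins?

C

Round 1 first-place votes: C 7, E 1, B 8, A 4, D 0.
B and C advance.
Runoff: B is preferred to C by 9 voters; C by 11.
C wins the runoff.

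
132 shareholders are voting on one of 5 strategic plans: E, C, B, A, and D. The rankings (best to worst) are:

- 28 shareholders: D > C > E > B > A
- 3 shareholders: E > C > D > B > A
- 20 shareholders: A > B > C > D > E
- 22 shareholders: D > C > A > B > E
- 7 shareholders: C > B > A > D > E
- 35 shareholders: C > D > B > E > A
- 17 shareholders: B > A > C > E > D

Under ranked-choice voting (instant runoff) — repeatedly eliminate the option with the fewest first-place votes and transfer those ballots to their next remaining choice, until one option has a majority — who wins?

C

Round 1: E 3, C 42, B 17, A 20, D 50. Eliminate E.
Round 2: C 45, B 17, A 20, D 50. Eliminate B.
Round 3: C 45, A 37, D 50. Eliminate A.
Round 4: C 82, D 50. C has a majority.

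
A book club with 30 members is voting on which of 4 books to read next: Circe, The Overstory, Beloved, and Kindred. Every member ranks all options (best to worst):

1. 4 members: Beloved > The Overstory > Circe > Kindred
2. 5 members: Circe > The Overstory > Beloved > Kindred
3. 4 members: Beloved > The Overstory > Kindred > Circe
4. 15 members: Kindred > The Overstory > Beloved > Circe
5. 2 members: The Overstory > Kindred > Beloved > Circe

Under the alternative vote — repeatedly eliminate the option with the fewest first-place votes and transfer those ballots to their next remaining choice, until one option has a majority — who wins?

Kindred

Round 1: Circe 5, The Overstory 2, Beloved 8, Kindred 15. Eliminate The Overstory.
Round 2: Circe 5, Beloved 8, Kindred 17. Kindred has a majority.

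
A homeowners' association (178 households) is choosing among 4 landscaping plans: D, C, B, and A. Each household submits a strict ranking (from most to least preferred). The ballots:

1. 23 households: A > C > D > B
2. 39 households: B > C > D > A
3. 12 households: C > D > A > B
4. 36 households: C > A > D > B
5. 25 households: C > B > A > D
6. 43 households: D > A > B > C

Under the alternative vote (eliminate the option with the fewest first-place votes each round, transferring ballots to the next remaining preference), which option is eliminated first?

Round 1: D 43, C 73, B 39, A 23. Eliminate A.

A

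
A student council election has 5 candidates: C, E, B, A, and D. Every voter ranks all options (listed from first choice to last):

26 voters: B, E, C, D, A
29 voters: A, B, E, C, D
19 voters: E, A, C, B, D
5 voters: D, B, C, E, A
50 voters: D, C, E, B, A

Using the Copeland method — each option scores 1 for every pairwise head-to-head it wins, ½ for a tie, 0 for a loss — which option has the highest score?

C: beats B, A, and D; loses to E → score 3.
E: beats C, B, A, and D → score 4.
B: beats A and D; loses to C and E → score 2.
A: loses to C, E, B, and D → score 0.
D: beats A; loses to C, E, and B → score 1.
E has the best pairwise record.

E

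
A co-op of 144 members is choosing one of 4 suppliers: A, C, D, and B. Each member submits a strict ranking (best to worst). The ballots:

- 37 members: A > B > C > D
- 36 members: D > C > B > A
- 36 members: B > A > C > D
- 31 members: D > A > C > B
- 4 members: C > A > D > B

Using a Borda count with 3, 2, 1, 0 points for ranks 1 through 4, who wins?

A: 37·3 + 36·0 + 36·2 + 31·2 + 4·2 = 253
C: 37·1 + 36·2 + 36·1 + 31·1 + 4·3 = 188
D: 37·0 + 36·3 + 36·0 + 31·3 + 4·1 = 205
B: 37·2 + 36·1 + 36·3 + 31·0 + 4·0 = 218
A has the highest Borda score (253).

A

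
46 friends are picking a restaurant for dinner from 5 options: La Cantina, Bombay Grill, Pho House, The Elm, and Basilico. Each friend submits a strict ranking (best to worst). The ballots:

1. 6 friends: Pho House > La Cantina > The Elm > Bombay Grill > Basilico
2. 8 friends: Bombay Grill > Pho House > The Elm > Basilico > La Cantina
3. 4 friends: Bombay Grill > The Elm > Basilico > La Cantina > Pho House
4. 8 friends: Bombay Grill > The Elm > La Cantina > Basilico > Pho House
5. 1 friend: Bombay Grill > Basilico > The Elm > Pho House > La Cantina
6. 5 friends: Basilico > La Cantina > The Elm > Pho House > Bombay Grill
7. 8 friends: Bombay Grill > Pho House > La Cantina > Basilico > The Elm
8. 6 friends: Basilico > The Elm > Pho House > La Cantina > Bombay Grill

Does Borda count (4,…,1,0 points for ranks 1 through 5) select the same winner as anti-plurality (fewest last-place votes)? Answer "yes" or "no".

no

Borda — scores: La Cantina 75, Bombay Grill 122, Pho House 90, The Elm 94, Basilico 79. Winner: Bombay Grill.
Anti-plurality — last-place votes: La Cantina 9, Bombay Grill 11, Pho House 12, The Elm 8, Basilico 6. Winner: Basilico.
The two methods disagree.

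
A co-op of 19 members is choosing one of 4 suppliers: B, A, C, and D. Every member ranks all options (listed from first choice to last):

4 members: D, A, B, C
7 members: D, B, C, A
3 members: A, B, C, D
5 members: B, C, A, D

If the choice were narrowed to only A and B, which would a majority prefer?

B

Voters preferring A to B: 7; preferring B to A: 12.
B wins the head-to-head.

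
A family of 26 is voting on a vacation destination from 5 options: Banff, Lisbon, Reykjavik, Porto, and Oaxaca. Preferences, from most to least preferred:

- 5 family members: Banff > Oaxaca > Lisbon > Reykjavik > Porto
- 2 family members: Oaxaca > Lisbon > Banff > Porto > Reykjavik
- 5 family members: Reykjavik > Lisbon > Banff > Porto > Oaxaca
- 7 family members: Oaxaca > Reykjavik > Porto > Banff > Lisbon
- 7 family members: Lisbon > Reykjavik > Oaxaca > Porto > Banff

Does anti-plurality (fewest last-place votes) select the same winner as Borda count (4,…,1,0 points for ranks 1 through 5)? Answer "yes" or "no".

Anti-plurality — last-place votes: Banff 7, Lisbon 7, Reykjavik 2, Porto 5, Oaxaca 5. Winner: Reykjavik.
Borda — scores: Banff 41, Lisbon 59, Reykjavik 67, Porto 28, Oaxaca 65. Winner: Reykjavik.
The two methods agree.

yes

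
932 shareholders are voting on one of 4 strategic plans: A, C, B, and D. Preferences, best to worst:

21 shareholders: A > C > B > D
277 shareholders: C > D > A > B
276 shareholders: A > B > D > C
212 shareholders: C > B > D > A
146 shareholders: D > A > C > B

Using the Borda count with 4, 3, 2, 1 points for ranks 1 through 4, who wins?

C

A: 21·4 + 277·2 + 276·4 + 212·1 + 146·3 = 2392
C: 21·3 + 277·4 + 276·1 + 212·4 + 146·2 = 2587
B: 21·2 + 277·1 + 276·3 + 212·3 + 146·1 = 1929
D: 21·1 + 277·3 + 276·2 + 212·2 + 146·4 = 2412
C has the highest Borda score (2587).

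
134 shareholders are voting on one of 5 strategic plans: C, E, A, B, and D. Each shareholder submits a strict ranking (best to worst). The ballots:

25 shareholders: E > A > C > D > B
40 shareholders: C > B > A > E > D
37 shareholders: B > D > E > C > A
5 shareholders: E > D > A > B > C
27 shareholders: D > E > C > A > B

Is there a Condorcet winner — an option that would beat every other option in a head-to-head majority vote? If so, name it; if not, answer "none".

none

Checking pairwise contests:
E beats C 94–40.
B beats E 77–57.
C beats A 104–30.
C beats B 92–42.
E beats D 70–64.
Every option loses at least one head-to-head, so there is no Condorcet winner.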